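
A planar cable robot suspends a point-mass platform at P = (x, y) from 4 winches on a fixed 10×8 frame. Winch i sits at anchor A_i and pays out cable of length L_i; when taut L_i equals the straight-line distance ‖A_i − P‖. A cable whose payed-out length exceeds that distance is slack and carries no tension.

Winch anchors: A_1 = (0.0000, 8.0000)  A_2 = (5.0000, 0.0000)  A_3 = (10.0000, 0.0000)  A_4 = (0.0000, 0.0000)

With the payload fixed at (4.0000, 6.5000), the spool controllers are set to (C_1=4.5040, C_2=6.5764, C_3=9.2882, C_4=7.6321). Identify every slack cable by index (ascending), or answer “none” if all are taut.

1, 3

cable 1: √((-4.0000)²+(1.5000)²)=4.2720, C_1=4.5040: slack
cable 2: √((1.0000)²+(-6.5000)²)=6.5765, C_2=6.5764: taut
cable 3: √((6.0000)²+(-6.5000)²)=8.8459, C_3=9.2882: slack
cable 4: √((-4.0000)²+(-6.5000)²)=7.6322, C_4=7.6321: taut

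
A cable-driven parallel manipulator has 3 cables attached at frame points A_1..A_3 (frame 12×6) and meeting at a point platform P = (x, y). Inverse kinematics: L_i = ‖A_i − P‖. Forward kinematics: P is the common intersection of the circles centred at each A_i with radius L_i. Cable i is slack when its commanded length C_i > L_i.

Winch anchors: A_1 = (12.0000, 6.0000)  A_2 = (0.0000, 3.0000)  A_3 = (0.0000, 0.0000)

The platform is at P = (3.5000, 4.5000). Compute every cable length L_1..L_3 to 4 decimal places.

(8.6313, 3.8079, 5.7009)

cable 1: Δx=8.5000, Δy=1.5000; L_1 = √(Δx²+Δy²) = 8.6313
cable 2: Δx=-3.5000, Δy=-1.5000; L_2 = √(Δx²+Δy²) = 3.8079
cable 3: Δx=-3.5000, Δy=-4.5000; L_3 = √(Δx²+Δy²) = 5.7009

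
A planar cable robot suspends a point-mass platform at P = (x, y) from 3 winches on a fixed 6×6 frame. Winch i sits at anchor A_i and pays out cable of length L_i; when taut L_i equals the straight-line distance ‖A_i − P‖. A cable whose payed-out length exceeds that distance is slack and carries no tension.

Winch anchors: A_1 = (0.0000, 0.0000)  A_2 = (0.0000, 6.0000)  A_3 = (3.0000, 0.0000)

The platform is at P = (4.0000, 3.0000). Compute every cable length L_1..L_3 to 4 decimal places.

(5.0000, 5.0000, 3.1623)

L_1 = √((0.0000−4.0000)² + (0.0000−3.0000)²) = 5.0000
L_2 = √((0.0000−4.0000)² + (6.0000−3.0000)²) = 5.0000
L_3 = √((3.0000−4.0000)² + (0.0000−3.0000)²) = 3.1623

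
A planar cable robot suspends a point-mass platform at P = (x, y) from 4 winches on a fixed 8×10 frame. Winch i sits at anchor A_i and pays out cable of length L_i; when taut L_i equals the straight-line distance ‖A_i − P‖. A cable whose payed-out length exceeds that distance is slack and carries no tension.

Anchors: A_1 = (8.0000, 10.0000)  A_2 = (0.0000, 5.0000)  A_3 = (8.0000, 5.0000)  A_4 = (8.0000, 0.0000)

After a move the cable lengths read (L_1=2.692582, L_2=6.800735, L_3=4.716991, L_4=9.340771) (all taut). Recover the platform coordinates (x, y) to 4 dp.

(5.5000, 9.0000)

expand ‖A_i−P‖²=L_i² and subtract eq 1 (k_i ≔ ‖A_i‖²−L_i²)
k_1 = 64.0000+100.0000−7.2500 = 156.7500
eq1−eq2 → [16.0000  10.0000]·P = 178.0000
eq1−eq3 → [0.0000  10.0000]·P = 90.0000
eq1−eq4 → [0.0000  20.0000]·P = 180.0000
2×2 solve → P = (5.5000, 9.0000)
check cable 4: ‖A_4−P‖² = 87.2500 ≈ L_4² = 87.2500 ✓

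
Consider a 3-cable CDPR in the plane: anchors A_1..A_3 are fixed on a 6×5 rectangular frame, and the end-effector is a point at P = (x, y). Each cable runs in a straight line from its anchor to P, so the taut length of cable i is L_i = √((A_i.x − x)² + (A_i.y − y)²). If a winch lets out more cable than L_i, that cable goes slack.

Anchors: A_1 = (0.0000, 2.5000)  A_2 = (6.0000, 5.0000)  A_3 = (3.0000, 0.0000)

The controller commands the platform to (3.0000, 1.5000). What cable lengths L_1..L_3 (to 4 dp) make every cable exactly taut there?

L_1 = √((0.0000−3.0000)² + (2.5000−1.5000)²) = 3.1623
L_2 = √((6.0000−3.0000)² + (5.0000−1.5000)²) = 4.6098
L_3 = √((3.0000−3.0000)² + (0.0000−1.5000)²) = 1.5000

(3.1623, 4.6098, 1.5000)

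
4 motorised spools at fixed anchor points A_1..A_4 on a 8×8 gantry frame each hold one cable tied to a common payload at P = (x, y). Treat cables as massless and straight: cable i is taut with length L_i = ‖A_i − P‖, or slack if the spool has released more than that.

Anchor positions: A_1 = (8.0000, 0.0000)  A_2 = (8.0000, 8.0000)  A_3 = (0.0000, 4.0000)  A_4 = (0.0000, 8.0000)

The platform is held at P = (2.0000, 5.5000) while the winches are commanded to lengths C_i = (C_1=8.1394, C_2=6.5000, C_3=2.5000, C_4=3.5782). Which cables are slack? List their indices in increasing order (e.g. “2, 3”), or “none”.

4

i=1: geometric 8.1394 vs commanded 8.1394 ⇒ taut
i=2: geometric 6.5000 vs commanded 6.5000 ⇒ taut
i=3: geometric 2.5000 vs commanded 2.5000 ⇒ taut
i=4: geometric 3.2016 vs commanded 3.5782 ⇒ slack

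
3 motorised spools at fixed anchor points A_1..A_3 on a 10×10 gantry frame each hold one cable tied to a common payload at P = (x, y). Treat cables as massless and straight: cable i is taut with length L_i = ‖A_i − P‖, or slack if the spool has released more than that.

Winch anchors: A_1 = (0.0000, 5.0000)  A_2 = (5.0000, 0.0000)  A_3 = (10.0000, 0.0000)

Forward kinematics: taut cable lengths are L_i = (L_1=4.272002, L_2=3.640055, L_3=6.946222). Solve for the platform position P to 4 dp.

(4.0000, 3.5000)

circle eqns → linear via eq_j − eq_1; set q_j = A_j·A_j − L_j²
q_1 = 0.0000+25.0000−18.2500 = 6.7500
-10.0000·x + 10.0000·y = q_1−q_2 = -5.0000
-20.0000·x + 10.0000·y = q_1−q_3 = -45.0000
solve first two rows → x=4.0000, y=3.5000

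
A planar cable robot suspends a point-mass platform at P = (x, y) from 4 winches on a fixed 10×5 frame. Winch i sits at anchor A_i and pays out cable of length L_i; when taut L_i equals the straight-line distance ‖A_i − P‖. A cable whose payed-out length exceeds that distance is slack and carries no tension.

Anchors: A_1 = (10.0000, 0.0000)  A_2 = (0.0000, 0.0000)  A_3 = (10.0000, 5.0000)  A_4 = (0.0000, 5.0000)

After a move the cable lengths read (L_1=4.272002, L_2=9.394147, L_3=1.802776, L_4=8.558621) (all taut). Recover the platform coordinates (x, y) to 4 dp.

each cable: (A_i−P)·(A_i−P) = L_i²; let q_i = ‖A_i‖²−L_i²
q_1 = 100.0000+0.0000−18.2500 = 81.7500
row 1: 20.0000x + 0.0000y = 170.0000  (q_2=-88.2500)
row 2: 0.0000x − 10.0000y = -40.0000  (q_3=121.7500)
row 3: 20.0000x − 10.0000y = 130.0000  (q_4=-48.2500)
Cramer on rows 1–2 → x = 8.5000, y = 4.0000
check cable 4: ‖A_4−P‖² = 73.2500 ≈ L_4² = 73.2500 ✓

(8.5000, 4.0000)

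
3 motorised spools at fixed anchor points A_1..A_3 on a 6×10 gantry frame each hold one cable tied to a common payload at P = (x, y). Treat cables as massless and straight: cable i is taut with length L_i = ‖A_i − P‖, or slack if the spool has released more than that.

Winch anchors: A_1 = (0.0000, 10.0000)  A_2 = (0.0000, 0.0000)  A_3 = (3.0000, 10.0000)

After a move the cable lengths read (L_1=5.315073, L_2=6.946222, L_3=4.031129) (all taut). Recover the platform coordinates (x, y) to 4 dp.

(3.5000, 6.0000)

expand ‖A_i−P‖²=L_i² and subtract eq 1 (c_i ≔ ‖A_i‖²−L_i²)
c_1 = 0.0000+100.0000−28.2500 = 71.7500
eq1−eq2 → [0.0000  20.0000]·P = 120.0000
eq1−eq3 → [-6.0000  0.0000]·P = -21.0000
2×2 solve → P = (3.5000, 6.0000)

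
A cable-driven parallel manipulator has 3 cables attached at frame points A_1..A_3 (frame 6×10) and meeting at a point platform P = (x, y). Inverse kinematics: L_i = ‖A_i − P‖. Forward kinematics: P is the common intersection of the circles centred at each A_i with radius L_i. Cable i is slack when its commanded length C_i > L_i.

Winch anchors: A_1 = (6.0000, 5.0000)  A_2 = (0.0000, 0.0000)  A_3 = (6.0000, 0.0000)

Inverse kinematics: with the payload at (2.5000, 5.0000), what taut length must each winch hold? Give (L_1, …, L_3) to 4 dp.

(3.5000, 5.5902, 6.1033)

L_1: Δ = A_1−P = (3.5000, 0.0000) → ‖Δ‖ = √12.2500 = 3.5000
L_2: Δ = A_2−P = (-2.5000, -5.0000) → ‖Δ‖ = √31.2500 = 5.5902
L_3: Δ = A_3−P = (3.5000, -5.0000) → ‖Δ‖ = √37.2500 = 6.1033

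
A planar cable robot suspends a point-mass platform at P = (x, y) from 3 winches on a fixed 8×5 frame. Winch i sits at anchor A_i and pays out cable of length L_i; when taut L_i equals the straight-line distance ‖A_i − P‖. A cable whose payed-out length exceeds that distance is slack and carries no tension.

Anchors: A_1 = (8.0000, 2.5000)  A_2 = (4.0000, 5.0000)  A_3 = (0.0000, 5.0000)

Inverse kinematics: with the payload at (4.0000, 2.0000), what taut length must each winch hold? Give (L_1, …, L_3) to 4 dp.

(4.0311, 3.0000, 5.0000)

cable 1: Δx=4.0000, Δy=0.5000; L_1 = √(Δx²+Δy²) = 4.0311
cable 2: Δx=0.0000, Δy=3.0000; L_2 = √(Δx²+Δy²) = 3.0000
cable 3: Δx=-4.0000, Δy=3.0000; L_3 = √(Δx²+Δy²) = 5.0000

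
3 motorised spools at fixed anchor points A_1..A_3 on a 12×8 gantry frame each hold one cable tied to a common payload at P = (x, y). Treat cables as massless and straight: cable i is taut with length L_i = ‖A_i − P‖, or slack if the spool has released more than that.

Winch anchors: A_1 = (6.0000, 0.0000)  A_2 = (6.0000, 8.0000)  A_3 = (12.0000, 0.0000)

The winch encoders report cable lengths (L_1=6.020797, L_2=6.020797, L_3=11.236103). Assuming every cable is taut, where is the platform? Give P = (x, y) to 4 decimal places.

(1.5000, 4.0000)

expand ‖A_i−P‖²=L_i² and subtract eq 1 (c_i ≔ ‖A_i‖²−L_i²)
c_1 = 36.0000+0.0000−36.2500 = -0.2500
eq1−eq2 → [0.0000  -16.0000]·P = -64.0000
eq1−eq3 → [-12.0000  0.0000]·P = -18.0000
2×2 solve → P = (1.5000, 4.0000)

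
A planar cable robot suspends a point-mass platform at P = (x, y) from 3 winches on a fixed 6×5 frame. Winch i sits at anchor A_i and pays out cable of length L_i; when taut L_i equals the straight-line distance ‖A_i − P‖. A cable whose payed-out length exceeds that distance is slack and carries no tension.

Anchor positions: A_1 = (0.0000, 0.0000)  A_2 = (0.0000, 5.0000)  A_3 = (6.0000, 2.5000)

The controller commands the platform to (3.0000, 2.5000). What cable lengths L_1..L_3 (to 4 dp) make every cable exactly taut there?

L_1: Δ = A_1−P = (-3.0000, -2.5000) → ‖Δ‖ = √15.2500 = 3.9051
L_2: Δ = A_2−P = (-3.0000, 2.5000) → ‖Δ‖ = √15.2500 = 3.9051
L_3: Δ = A_3−P = (3.0000, 0.0000) → ‖Δ‖ = √9.0000 = 3.0000

(3.9051, 3.9051, 3.0000)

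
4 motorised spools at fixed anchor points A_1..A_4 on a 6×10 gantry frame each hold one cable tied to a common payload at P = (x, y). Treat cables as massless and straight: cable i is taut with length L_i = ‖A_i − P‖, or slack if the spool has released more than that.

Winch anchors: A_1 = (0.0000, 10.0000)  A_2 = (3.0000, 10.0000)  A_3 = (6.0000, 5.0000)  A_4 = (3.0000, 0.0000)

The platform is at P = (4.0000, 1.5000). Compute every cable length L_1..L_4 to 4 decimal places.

(9.3941, 8.5586, 4.0311, 1.8028)

L_1 = √((0.0000−4.0000)² + (10.0000−1.5000)²) = 9.3941
L_2 = √((3.0000−4.0000)² + (10.0000−1.5000)²) = 8.5586
L_3 = √((6.0000−4.0000)² + (5.0000−1.5000)²) = 4.0311
L_4 = √((3.0000−4.0000)² + (0.0000−1.5000)²) = 1.8028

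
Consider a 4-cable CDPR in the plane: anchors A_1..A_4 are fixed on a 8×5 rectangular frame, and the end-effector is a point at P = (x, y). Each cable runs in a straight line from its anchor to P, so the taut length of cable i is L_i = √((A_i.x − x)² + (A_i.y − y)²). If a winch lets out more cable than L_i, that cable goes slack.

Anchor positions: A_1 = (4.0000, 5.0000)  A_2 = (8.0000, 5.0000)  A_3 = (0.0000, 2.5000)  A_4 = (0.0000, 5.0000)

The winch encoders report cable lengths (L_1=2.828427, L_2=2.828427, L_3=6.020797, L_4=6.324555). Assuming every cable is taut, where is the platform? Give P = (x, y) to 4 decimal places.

expand ‖A_i−P‖²=L_i² and subtract eq 1 (c_i ≔ ‖A_i‖²−L_i²)
c_1 = 16.0000+25.0000−8.0000 = 33.0000
eq1−eq2 → [-8.0000  0.0000]·P = -48.0000
eq1−eq3 → [8.0000  5.0000]·P = 63.0000
eq1−eq4 → [8.0000  0.0000]·P = 48.0000
2×2 solve → P = (6.0000, 3.0000)
check cable 4: ‖A_4−P‖² = 40.0000 ≈ L_4² = 40.0000 ✓

(6.0000, 3.0000)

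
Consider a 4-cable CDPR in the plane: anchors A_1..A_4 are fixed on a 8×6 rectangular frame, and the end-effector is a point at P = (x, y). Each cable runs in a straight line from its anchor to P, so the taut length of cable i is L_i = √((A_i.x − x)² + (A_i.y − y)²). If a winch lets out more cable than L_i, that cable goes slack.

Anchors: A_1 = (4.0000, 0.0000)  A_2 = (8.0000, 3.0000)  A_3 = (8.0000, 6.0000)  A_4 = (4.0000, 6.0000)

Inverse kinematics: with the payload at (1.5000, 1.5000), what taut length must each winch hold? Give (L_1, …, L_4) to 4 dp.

(2.9155, 6.6708, 7.9057, 5.1478)

L_1 = √((4.0000−1.5000)² + (0.0000−1.5000)²) = 2.9155
L_2 = √((8.0000−1.5000)² + (3.0000−1.5000)²) = 6.6708
L_3 = √((8.0000−1.5000)² + (6.0000−1.5000)²) = 7.9057
L_4 = √((4.0000−1.5000)² + (6.0000−1.5000)²) = 5.1478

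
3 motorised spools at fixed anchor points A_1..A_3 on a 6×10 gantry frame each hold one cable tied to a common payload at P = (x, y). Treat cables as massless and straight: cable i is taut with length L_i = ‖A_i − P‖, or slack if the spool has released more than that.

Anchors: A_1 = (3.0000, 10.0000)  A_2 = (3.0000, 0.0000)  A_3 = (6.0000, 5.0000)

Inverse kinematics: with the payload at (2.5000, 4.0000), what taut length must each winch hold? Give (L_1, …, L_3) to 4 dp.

L_1 = √((3.0000−2.5000)² + (10.0000−4.0000)²) = 6.0208
L_2 = √((3.0000−2.5000)² + (0.0000−4.0000)²) = 4.0311
L_3 = √((6.0000−2.5000)² + (5.0000−4.0000)²) = 3.6401

(6.0208, 4.0311, 3.6401)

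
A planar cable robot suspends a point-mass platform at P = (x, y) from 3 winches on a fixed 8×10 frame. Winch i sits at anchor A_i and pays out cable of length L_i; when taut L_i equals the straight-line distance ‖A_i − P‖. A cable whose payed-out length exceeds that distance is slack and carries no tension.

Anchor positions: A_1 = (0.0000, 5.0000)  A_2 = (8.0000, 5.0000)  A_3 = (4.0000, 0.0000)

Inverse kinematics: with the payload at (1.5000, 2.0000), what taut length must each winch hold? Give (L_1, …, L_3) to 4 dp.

(3.3541, 7.1589, 3.2016)

cable 1: Δx=-1.5000, Δy=3.0000; L_1 = √(Δx²+Δy²) = 3.3541
cable 2: Δx=6.5000, Δy=3.0000; L_2 = √(Δx²+Δy²) = 7.1589
cable 3: Δx=2.5000, Δy=-2.0000; L_3 = √(Δx²+Δy²) = 3.2016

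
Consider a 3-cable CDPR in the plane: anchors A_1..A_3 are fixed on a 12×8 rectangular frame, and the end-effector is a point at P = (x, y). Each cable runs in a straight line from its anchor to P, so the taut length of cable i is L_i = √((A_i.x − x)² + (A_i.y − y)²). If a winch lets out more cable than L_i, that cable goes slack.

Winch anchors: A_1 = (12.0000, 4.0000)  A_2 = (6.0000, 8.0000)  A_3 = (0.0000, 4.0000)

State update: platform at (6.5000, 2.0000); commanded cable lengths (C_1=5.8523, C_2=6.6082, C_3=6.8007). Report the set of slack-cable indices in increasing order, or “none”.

i=1: geometric 5.8523 vs commanded 5.8523 ⇒ taut
i=2: geometric 6.0208 vs commanded 6.6082 ⇒ slack
i=3: geometric 6.8007 vs commanded 6.8007 ⇒ taut

2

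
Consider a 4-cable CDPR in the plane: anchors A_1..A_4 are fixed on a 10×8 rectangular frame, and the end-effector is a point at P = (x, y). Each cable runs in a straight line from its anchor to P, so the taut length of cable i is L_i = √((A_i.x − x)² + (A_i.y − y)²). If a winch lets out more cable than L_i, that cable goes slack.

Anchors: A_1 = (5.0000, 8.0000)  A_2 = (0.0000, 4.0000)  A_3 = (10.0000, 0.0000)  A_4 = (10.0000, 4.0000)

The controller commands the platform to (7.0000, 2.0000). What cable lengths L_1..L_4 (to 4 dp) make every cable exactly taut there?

cable 1: Δx=-2.0000, Δy=6.0000; L_1 = √(Δx²+Δy²) = 6.3246
cable 2: Δx=-7.0000, Δy=2.0000; L_2 = √(Δx²+Δy²) = 7.2801
cable 3: Δx=3.0000, Δy=-2.0000; L_3 = √(Δx²+Δy²) = 3.6056
cable 4: Δx=3.0000, Δy=2.0000; L_4 = √(Δx²+Δy²) = 3.6056

(6.3246, 7.2801, 3.6056, 3.6056)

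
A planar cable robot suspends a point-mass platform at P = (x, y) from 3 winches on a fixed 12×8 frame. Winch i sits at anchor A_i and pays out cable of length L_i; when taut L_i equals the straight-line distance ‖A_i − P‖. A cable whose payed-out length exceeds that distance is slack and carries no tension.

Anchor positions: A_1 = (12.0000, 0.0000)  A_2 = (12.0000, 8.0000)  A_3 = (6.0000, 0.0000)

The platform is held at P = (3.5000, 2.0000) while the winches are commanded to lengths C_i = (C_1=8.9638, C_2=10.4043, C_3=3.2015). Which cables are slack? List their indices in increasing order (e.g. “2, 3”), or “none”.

1

i=1: geometric 8.7321 vs commanded 8.9638 ⇒ slack
i=2: geometric 10.4043 vs commanded 10.4043 ⇒ taut
i=3: geometric 3.2016 vs commanded 3.2015 ⇒ taut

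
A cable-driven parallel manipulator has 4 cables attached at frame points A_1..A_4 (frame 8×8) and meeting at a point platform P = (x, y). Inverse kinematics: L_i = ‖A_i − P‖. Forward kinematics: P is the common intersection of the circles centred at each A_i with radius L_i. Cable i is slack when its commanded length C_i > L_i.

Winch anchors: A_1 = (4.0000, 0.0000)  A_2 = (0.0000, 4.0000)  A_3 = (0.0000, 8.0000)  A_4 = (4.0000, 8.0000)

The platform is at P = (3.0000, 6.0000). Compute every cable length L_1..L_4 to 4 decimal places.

(6.0828, 3.6056, 3.6056, 2.2361)

L_1: Δ = A_1−P = (1.0000, -6.0000) → ‖Δ‖ = √37.0000 = 6.0828
L_2: Δ = A_2−P = (-3.0000, -2.0000) → ‖Δ‖ = √13.0000 = 3.6056
L_3: Δ = A_3−P = (-3.0000, 2.0000) → ‖Δ‖ = √13.0000 = 3.6056
L_4: Δ = A_4−P = (1.0000, 2.0000) → ‖Δ‖ = √5.0000 = 2.2361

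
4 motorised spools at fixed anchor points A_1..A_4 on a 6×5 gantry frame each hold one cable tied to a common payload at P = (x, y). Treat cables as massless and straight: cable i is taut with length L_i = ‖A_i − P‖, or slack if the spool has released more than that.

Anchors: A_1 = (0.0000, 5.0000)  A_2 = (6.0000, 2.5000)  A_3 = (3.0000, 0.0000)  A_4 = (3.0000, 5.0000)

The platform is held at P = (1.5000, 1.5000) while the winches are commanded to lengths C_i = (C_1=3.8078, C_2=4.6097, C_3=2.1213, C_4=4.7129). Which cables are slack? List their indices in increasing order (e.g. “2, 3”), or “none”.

4

i=1: geometric 3.8079 vs commanded 3.8078 ⇒ taut
i=2: geometric 4.6098 vs commanded 4.6097 ⇒ taut
i=3: geometric 2.1213 vs commanded 2.1213 ⇒ taut
i=4: geometric 3.8079 vs commanded 4.7129 ⇒ slack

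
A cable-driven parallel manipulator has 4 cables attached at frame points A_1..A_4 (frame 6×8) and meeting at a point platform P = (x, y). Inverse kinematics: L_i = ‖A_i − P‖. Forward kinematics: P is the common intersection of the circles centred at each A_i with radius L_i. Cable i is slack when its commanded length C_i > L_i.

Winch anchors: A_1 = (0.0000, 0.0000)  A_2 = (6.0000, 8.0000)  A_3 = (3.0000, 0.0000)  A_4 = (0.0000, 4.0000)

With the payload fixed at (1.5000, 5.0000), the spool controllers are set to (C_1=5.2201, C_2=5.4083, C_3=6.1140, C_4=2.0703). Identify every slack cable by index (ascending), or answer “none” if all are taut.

cable 1: √((-1.5000)²+(-5.0000)²)=5.2202, C_1=5.2201: taut
cable 2: √((4.5000)²+(3.0000)²)=5.4083, C_2=5.4083: taut
cable 3: √((1.5000)²+(-5.0000)²)=5.2202, C_3=6.1140: slack
cable 4: √((-1.5000)²+(-1.0000)²)=1.8028, C_4=2.0703: slack

3, 4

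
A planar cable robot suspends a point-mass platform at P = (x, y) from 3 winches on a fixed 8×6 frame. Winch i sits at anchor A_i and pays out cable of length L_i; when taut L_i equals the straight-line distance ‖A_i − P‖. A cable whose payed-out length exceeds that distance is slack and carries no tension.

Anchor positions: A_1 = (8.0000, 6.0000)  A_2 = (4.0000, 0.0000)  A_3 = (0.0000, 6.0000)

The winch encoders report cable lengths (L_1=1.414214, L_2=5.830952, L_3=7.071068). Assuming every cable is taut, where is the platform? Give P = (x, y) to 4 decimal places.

(7.0000, 5.0000)

circle eqns → linear via eq_j − eq_1; set c_j = A_j·A_j − L_j²
c_1 = 64.0000+36.0000−2.0000 = 98.0000
8.0000·x + 12.0000·y = c_1−c_2 = 116.0000
16.0000·x + 0.0000·y = c_1−c_3 = 112.0000
solve first two rows → x=7.0000, y=5.0000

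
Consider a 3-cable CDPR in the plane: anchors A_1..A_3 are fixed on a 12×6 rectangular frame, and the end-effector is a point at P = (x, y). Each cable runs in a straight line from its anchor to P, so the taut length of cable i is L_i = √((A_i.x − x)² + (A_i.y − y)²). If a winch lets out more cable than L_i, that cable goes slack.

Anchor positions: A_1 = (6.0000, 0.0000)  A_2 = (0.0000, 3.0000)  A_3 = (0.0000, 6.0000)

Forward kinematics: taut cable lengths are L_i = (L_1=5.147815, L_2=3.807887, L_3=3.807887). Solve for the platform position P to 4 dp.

each cable: (A_i−P)·(A_i−P) = L_i²; let q_i = ‖A_i‖²−L_i²
q_1 = 36.0000+0.0000−26.5000 = 9.5000
row 1: 12.0000x − 6.0000y = 15.0000  (q_2=-5.5000)
row 2: 12.0000x − 12.0000y = -12.0000  (q_3=21.5000)
Cramer on rows 1–2 → x = 3.5000, y = 4.5000

(3.5000, 4.5000)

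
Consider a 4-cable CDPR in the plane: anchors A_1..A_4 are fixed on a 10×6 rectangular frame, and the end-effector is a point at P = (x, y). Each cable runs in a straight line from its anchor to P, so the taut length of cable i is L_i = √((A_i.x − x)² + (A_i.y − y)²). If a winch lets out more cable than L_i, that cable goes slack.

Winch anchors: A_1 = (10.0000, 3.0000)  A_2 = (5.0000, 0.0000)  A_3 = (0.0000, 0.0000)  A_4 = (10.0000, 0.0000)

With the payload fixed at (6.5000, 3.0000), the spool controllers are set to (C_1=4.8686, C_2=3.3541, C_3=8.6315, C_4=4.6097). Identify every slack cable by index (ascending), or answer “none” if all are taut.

1, 3

cable 1: L_1 = ‖A_1−P‖ = 3.5000;  C_1 = 4.8686 → slack
cable 2: L_2 = ‖A_2−P‖ = 3.3541;  C_2 = 3.3541 → taut
cable 3: L_3 = ‖A_3−P‖ = 7.1589;  C_3 = 8.6315 → slack
cable 4: L_4 = ‖A_4−P‖ = 4.6098;  C_4 = 4.6097 → taut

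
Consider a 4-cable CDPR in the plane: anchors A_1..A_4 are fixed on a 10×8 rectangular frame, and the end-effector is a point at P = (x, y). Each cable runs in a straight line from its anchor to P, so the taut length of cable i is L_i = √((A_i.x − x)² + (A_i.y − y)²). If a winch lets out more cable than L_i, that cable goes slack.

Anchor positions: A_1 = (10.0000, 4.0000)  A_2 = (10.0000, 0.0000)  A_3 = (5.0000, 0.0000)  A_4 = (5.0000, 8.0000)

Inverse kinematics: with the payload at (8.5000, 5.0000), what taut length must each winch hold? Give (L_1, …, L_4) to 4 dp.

(1.8028, 5.2202, 6.1033, 4.6098)

L_1: Δ = A_1−P = (1.5000, -1.0000) → ‖Δ‖ = √3.2500 = 1.8028
L_2: Δ = A_2−P = (1.5000, -5.0000) → ‖Δ‖ = √27.2500 = 5.2202
L_3: Δ = A_3−P = (-3.5000, -5.0000) → ‖Δ‖ = √37.2500 = 6.1033
L_4: Δ = A_4−P = (-3.5000, 3.0000) → ‖Δ‖ = √21.2500 = 4.6098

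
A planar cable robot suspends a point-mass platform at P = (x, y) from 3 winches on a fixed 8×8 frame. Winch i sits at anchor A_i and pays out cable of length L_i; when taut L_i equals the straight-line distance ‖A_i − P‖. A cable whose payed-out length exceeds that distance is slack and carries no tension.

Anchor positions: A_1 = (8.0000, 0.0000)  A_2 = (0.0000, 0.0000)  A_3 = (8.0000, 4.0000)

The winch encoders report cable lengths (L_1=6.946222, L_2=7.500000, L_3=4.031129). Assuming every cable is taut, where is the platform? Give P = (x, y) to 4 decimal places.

circle eqns → linear via eq_j − eq_1; set k_j = A_j·A_j − L_j²
k_1 = 64.0000+0.0000−48.2500 = 15.7500
16.0000·x + 0.0000·y = k_1−k_2 = 72.0000
0.0000·x − 8.0000·y = k_1−k_3 = -48.0000
solve first two rows → x=4.5000, y=6.0000

(4.5000, 6.0000)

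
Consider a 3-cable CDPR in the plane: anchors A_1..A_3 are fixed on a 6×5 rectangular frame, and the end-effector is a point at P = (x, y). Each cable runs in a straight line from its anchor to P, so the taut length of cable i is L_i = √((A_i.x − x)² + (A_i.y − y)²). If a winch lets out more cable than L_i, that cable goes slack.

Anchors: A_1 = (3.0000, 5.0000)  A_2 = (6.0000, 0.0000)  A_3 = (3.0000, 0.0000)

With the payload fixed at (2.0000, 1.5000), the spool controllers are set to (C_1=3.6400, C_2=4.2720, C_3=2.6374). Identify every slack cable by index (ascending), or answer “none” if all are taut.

cable 1: L_1 = ‖A_1−P‖ = 3.6401;  C_1 = 3.6400 → taut
cable 2: L_2 = ‖A_2−P‖ = 4.2720;  C_2 = 4.2720 → taut
cable 3: L_3 = ‖A_3−P‖ = 1.8028;  C_3 = 2.6374 → slack

3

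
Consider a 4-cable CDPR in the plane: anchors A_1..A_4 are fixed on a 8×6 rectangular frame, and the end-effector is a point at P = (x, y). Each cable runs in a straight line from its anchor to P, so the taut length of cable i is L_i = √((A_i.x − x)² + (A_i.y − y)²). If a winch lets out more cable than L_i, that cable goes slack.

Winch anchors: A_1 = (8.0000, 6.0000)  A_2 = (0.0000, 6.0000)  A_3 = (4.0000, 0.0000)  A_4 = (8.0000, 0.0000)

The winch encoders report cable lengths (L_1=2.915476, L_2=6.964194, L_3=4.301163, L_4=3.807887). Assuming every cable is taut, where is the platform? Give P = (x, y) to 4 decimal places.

(6.5000, 3.5000)

circle eqns → linear via eq_j − eq_1; set q_j = A_j·A_j − L_j²
q_1 = 64.0000+36.0000−8.5000 = 91.5000
16.0000·x + 0.0000·y = q_1−q_2 = 104.0000
8.0000·x + 12.0000·y = q_1−q_3 = 94.0000
0.0000·x + 12.0000·y = q_1−q_4 = 42.0000
solve first two rows → x=6.5000, y=3.5000
check cable 4: ‖A_4−P‖² = 14.5000 ≈ L_4² = 14.5000 ✓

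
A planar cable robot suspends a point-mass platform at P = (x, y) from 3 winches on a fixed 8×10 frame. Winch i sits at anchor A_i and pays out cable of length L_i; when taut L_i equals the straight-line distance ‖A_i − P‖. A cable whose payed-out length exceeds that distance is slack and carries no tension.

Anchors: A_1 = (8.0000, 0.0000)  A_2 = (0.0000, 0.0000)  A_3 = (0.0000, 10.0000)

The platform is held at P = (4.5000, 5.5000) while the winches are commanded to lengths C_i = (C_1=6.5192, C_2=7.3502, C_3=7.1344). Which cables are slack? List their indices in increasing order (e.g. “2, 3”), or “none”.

2, 3

cable 1: √((3.5000)²+(-5.5000)²)=6.5192, C_1=6.5192: taut
cable 2: √((-4.5000)²+(-5.5000)²)=7.1063, C_2=7.3502: slack
cable 3: √((-4.5000)²+(4.5000)²)=6.3640, C_3=7.1344: slack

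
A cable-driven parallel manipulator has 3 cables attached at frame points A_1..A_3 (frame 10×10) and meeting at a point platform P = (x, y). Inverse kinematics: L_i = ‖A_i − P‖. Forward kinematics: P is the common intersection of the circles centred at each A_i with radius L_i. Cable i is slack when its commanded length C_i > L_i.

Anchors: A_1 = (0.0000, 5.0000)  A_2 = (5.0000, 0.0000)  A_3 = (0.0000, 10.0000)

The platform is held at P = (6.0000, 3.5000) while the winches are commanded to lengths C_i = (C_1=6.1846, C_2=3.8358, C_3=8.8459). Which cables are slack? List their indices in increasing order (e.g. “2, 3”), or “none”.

2

i=1: geometric 6.1847 vs commanded 6.1846 ⇒ taut
i=2: geometric 3.6401 vs commanded 3.8358 ⇒ slack
i=3: geometric 8.8459 vs commanded 8.8459 ⇒ taut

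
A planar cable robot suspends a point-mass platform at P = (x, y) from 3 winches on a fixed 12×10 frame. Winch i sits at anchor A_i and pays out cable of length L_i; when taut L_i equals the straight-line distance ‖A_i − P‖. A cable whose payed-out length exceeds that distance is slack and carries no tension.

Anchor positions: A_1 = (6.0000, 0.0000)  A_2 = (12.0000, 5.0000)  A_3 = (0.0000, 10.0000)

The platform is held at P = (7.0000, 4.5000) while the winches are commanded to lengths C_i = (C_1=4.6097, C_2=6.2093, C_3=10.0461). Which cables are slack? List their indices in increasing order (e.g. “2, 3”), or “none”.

2, 3

cable 1: L_1 = ‖A_1−P‖ = 4.6098;  C_1 = 4.6097 → taut
cable 2: L_2 = ‖A_2−P‖ = 5.0249;  C_2 = 6.2093 → slack
cable 3: L_3 = ‖A_3−P‖ = 8.9022;  C_3 = 10.0461 → slack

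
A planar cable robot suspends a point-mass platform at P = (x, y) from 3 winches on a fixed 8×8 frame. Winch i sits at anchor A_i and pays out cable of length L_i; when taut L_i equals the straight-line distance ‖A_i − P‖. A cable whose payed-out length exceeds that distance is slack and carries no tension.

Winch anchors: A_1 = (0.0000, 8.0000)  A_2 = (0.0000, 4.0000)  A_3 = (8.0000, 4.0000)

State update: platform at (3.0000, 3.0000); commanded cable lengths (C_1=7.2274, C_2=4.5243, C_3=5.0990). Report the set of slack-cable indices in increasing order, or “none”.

i=1: geometric 5.8310 vs commanded 7.2274 ⇒ slack
i=2: geometric 3.1623 vs commanded 4.5243 ⇒ slack
i=3: geometric 5.0990 vs commanded 5.0990 ⇒ taut

1, 2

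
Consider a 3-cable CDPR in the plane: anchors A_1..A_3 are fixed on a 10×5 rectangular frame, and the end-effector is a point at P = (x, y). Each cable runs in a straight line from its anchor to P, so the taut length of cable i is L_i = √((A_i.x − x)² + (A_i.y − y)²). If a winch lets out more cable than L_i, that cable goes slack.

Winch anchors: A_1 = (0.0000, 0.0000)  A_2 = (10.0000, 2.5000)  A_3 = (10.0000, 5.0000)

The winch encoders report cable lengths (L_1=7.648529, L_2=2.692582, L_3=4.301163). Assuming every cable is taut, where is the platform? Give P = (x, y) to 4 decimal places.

(7.5000, 1.5000)

circle eqns → linear via eq_j − eq_1; set k_j = A_j·A_j − L_j²
k_1 = 0.0000+0.0000−58.5000 = -58.5000
-20.0000·x − 5.0000·y = k_1−k_2 = -157.5000
-20.0000·x − 10.0000·y = k_1−k_3 = -165.0000
solve first two rows → x=7.5000, y=1.5000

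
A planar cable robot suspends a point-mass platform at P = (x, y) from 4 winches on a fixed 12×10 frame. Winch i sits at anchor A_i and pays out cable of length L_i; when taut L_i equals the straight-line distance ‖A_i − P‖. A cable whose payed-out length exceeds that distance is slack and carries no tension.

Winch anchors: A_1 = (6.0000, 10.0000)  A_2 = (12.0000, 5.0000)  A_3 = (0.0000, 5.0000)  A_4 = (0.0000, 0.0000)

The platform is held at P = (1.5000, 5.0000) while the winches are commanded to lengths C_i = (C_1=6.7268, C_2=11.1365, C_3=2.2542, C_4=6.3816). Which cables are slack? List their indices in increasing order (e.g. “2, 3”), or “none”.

2, 3, 4

i=1: geometric 6.7268 vs commanded 6.7268 ⇒ taut
i=2: geometric 10.5000 vs commanded 11.1365 ⇒ slack
i=3: geometric 1.5000 vs commanded 2.2542 ⇒ slack
i=4: geometric 5.2202 vs commanded 6.3816 ⇒ slack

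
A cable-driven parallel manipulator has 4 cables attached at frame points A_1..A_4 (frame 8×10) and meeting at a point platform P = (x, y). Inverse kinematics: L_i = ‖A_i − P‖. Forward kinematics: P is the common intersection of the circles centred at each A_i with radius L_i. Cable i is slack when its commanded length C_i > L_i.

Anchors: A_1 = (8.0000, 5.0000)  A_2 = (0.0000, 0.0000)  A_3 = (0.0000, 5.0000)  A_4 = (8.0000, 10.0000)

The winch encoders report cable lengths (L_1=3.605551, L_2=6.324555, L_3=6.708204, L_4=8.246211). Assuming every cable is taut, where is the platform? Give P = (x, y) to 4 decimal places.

expand ‖A_i−P‖²=L_i² and subtract eq 1 (q_i ≔ ‖A_i‖²−L_i²)
q_1 = 64.0000+25.0000−13.0000 = 76.0000
eq1−eq2 → [16.0000  10.0000]·P = 116.0000
eq1−eq3 → [16.0000  0.0000]·P = 96.0000
eq1−eq4 → [0.0000  -10.0000]·P = -20.0000
2×2 solve → P = (6.0000, 2.0000)
check cable 4: ‖A_4−P‖² = 68.0000 ≈ L_4² = 68.0000 ✓

(6.0000, 2.0000)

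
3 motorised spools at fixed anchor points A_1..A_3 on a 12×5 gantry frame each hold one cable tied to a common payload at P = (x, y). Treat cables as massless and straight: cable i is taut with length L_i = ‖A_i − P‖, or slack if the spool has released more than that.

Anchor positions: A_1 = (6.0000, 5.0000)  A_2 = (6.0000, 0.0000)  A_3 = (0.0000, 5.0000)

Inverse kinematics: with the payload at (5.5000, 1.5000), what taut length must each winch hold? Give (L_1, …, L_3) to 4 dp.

cable 1: Δx=0.5000, Δy=3.5000; L_1 = √(Δx²+Δy²) = 3.5355
cable 2: Δx=0.5000, Δy=-1.5000; L_2 = √(Δx²+Δy²) = 1.5811
cable 3: Δx=-5.5000, Δy=3.5000; L_3 = √(Δx²+Δy²) = 6.5192

(3.5355, 1.5811, 6.5192)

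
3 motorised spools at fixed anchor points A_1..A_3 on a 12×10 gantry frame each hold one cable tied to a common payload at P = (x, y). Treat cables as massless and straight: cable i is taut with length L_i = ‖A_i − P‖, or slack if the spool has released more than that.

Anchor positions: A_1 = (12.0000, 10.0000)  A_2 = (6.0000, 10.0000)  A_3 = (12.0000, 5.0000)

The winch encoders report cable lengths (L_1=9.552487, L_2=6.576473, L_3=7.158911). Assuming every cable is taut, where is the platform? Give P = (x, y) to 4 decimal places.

(5.0000, 3.5000)

circle eqns → linear via eq_j − eq_1; set c_j = A_j·A_j − L_j²
c_1 = 144.0000+100.0000−91.2500 = 152.7500
12.0000·x + 0.0000·y = c_1−c_2 = 60.0000
0.0000·x + 10.0000·y = c_1−c_3 = 35.0000
solve first two rows → x=5.0000, y=3.5000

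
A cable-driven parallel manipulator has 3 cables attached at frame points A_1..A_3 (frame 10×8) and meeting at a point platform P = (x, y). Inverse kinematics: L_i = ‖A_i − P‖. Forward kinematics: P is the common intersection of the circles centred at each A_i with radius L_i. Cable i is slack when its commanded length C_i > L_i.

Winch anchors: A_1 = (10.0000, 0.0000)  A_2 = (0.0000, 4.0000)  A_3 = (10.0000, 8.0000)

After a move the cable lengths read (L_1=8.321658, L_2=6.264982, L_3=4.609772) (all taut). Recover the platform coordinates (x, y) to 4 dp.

(5.5000, 7.0000)

circle eqns → linear via eq_j − eq_1; set k_j = A_j·A_j − L_j²
k_1 = 100.0000+0.0000−69.2500 = 30.7500
20.0000·x − 8.0000·y = k_1−k_2 = 54.0000
0.0000·x − 16.0000·y = k_1−k_3 = -112.0000
solve first two rows → x=5.5000, y=7.0000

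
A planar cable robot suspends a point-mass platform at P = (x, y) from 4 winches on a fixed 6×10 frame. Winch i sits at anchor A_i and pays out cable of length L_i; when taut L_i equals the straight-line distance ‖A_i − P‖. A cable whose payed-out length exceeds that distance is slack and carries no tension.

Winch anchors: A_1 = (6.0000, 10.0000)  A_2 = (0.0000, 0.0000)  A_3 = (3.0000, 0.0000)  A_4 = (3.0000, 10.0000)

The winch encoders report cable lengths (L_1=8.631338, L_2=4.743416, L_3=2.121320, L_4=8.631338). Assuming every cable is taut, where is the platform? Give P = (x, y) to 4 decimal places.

expand ‖A_i−P‖²=L_i² and subtract eq 1 (k_i ≔ ‖A_i‖²−L_i²)
k_1 = 36.0000+100.0000−74.5000 = 61.5000
eq1−eq2 → [12.0000  20.0000]·P = 84.0000
eq1−eq3 → [6.0000  20.0000]·P = 57.0000
eq1−eq4 → [6.0000  0.0000]·P = 27.0000
2×2 solve → P = (4.5000, 1.5000)
check cable 4: ‖A_4−P‖² = 74.5000 ≈ L_4² = 74.5000 ✓

(4.5000, 1.5000)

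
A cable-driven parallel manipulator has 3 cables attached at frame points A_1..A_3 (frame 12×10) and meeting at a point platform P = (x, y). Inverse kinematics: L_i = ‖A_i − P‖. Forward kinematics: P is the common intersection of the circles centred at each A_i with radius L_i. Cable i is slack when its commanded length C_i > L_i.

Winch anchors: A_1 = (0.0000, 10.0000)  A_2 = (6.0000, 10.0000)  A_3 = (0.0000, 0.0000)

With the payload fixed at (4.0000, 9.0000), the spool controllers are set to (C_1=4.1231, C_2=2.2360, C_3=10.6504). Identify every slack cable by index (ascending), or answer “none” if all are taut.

3

cable 1: L_1 = ‖A_1−P‖ = 4.1231;  C_1 = 4.1231 → taut
cable 2: L_2 = ‖A_2−P‖ = 2.2361;  C_2 = 2.2360 → taut
cable 3: L_3 = ‖A_3−P‖ = 9.8489;  C_3 = 10.6504 → slack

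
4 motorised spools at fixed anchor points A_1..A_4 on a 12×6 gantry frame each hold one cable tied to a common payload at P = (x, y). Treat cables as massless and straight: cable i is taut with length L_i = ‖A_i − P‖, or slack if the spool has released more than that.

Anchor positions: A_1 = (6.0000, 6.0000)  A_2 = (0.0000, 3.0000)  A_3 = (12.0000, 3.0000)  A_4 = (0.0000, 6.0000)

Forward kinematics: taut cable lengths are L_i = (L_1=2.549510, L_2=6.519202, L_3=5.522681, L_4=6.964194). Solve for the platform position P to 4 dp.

(6.5000, 3.5000)

expand ‖A_i−P‖²=L_i² and subtract eq 1 (c_i ≔ ‖A_i‖²−L_i²)
c_1 = 36.0000+36.0000−6.5000 = 65.5000
eq1−eq2 → [12.0000  6.0000]·P = 99.0000
eq1−eq3 → [-12.0000  6.0000]·P = -57.0000
eq1−eq4 → [12.0000  0.0000]·P = 78.0000
2×2 solve → P = (6.5000, 3.5000)
check cable 4: ‖A_4−P‖² = 48.5000 ≈ L_4² = 48.5000 ✓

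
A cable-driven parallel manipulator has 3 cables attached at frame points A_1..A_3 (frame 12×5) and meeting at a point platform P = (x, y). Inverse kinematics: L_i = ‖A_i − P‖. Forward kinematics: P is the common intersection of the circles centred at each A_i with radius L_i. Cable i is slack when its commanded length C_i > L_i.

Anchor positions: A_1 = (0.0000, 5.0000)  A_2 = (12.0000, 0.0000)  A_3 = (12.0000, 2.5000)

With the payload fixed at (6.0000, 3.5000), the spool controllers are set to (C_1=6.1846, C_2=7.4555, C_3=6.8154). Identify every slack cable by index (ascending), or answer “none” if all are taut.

cable 1: L_1 = ‖A_1−P‖ = 6.1847;  C_1 = 6.1846 → taut
cable 2: L_2 = ‖A_2−P‖ = 6.9462;  C_2 = 7.4555 → slack
cable 3: L_3 = ‖A_3−P‖ = 6.0828;  C_3 = 6.8154 → slack

2, 3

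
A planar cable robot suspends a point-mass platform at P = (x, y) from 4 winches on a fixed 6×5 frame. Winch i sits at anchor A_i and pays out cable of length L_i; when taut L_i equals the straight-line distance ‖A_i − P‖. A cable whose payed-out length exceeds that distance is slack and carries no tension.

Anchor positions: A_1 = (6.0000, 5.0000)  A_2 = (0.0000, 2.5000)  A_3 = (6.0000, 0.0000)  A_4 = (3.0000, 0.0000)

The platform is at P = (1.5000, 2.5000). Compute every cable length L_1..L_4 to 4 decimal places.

(5.1478, 1.5000, 5.1478, 2.9155)

L_1: Δ = A_1−P = (4.5000, 2.5000) → ‖Δ‖ = √26.5000 = 5.1478
L_2: Δ = A_2−P = (-1.5000, 0.0000) → ‖Δ‖ = √2.2500 = 1.5000
L_3: Δ = A_3−P = (4.5000, -2.5000) → ‖Δ‖ = √26.5000 = 5.1478
L_4: Δ = A_4−P = (1.5000, -2.5000) → ‖Δ‖ = √8.5000 = 2.9155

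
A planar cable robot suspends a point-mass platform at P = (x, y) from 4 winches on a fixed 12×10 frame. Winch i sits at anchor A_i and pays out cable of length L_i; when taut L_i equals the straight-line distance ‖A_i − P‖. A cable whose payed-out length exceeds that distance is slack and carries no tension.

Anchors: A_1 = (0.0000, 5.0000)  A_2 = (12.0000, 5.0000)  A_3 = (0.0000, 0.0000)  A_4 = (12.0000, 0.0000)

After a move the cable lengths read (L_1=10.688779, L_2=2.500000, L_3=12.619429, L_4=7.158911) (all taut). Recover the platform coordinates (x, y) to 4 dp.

(10.5000, 7.0000)

expand ‖A_i−P‖²=L_i² and subtract eq 1 (k_i ≔ ‖A_i‖²−L_i²)
k_1 = 0.0000+25.0000−114.2500 = -89.2500
eq1−eq2 → [-24.0000  0.0000]·P = -252.0000
eq1−eq3 → [0.0000  10.0000]·P = 70.0000
eq1−eq4 → [-24.0000  10.0000]·P = -182.0000
2×2 solve → P = (10.5000, 7.0000)
check cable 4: ‖A_4−P‖² = 51.2500 ≈ L_4² = 51.2500 ✓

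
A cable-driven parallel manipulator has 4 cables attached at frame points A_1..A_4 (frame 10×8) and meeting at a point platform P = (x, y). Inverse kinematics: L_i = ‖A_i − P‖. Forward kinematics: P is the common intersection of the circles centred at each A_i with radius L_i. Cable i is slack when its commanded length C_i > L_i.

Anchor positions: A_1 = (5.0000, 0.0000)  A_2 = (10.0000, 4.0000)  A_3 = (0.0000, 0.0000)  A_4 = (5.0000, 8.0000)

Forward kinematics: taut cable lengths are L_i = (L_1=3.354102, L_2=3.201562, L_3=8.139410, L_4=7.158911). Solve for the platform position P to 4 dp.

(8.0000, 1.5000)

circle eqns → linear via eq_j − eq_1; set k_j = A_j·A_j − L_j²
k_1 = 25.0000+0.0000−11.2500 = 13.7500
-10.0000·x − 8.0000·y = k_1−k_2 = -92.0000
10.0000·x + 0.0000·y = k_1−k_3 = 80.0000
0.0000·x − 16.0000·y = k_1−k_4 = -24.0000
solve first two rows → x=8.0000, y=1.5000
check cable 4: ‖A_4−P‖² = 51.2500 ≈ L_4² = 51.2500 ✓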